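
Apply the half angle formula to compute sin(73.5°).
sin(73.5°) = √((1 - cos 147°)/2) = 0.9588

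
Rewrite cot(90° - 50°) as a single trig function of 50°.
cot(90° - 50°) = tan(50°)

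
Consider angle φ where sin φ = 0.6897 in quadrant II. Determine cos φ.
cos φ = ±√(1 - sin²φ) = -0.7241 (negative in QII)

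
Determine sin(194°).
sin(194°) = -0.2419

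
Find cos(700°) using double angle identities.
cos(700°) = cos²350° - sin²350° = 0.9397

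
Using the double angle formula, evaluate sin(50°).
sin(50°) = 2 sin 25° cos 25° = 0.766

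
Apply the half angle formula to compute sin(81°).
sin(81°) = √((1 - cos 162°)/2) = 0.9877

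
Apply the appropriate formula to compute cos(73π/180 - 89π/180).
cos(73π/180 - 89π/180) = cos 73π/180 cos 89π/180 + sin 73π/180 sin 89π/180 = 0.9613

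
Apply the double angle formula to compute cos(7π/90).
cos(7π/90) = cos²7π/180 - sin²7π/180 = 0.9703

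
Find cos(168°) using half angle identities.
cos(168°) = -√((1 + cos 336°)/2) = -0.9781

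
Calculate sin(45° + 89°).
sin(45° + 89°) = sin 45° cos 89° + cos 45° sin 89° = 0.7193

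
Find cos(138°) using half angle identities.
cos(138°) = -√((1 + cos 276°)/2) = -0.7431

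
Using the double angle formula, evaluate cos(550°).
cos(550°) = 1 - 2sin²275° = -0.9848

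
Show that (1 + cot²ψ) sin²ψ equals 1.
LHS = csc²ψ · sin²ψ = (1/sin²ψ) · sin²ψ = 1 = RHS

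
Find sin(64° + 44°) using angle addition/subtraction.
sin(64° + 44°) = sin 64° cos 44° + cos 64° sin 44° = 0.9511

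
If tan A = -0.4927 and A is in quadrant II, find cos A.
cos A = -0.897 (using tan²A + 1 = sec²A)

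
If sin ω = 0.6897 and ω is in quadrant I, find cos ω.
cos ω = 0.7241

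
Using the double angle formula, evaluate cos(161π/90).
cos(161π/90) = cos²161π/180 - sin²161π/180 = 0.788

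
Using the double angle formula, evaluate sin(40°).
sin(40°) = 2 sin 20° cos 20° = 0.6428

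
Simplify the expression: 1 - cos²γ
1 - cos²γ = sin²γ (using Pythagorean identity)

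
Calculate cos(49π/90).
cos(49π/90) = -0.1392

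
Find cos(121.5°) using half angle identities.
cos(121.5°) = -√((1 + cos 243°)/2) = -0.5225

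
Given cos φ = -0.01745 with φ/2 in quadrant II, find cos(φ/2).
cos(φ/2) = ±√((1 + cos φ)/2); negative since φ/2 ∈ QII, so cos(φ/2) = -0.7009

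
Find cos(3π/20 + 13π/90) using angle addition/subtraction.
cos(3π/20 + 13π/90) = cos 3π/20 cos 13π/90 - sin 3π/20 sin 13π/90 = 0.6018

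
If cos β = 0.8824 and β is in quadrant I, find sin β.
sin β = 0.4705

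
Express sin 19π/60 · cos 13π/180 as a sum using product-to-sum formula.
sin 19π/60 cos 13π/180 = (1/2)[sin(19π/60+13π/180) + sin(19π/60-13π/180)]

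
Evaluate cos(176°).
cos(176°) = -0.9976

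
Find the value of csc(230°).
csc(230°) = -1.305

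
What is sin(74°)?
sin(74°) = 0.9613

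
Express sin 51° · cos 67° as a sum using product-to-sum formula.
sin 51° cos 67° = (1/2)[sin(51°+67°) + sin(51°-67°)]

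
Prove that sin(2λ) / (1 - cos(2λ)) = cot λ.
LHS = 2 sin λ cos λ / (2sin²λ) = cos λ/sin λ = cot λ = RHS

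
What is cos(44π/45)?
cos(44π/45) = -0.9976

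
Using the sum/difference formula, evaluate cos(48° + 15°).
cos(48° + 15°) = cos 48° cos 15° - sin 48° sin 15° = 0.454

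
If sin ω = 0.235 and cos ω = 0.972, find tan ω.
tan ω = sin ω / cos ω = 0.2418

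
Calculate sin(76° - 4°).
sin(76° - 4°) = sin 76° cos 4° - cos 76° sin 4° = 0.9511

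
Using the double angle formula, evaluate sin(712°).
sin(712°) = 2 sin 356° cos 356° = -0.1392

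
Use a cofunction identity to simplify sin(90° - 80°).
sin(90° - 80°) = cos(80°)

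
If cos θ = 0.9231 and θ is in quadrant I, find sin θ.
sin θ = 0.3846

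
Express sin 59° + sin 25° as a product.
sin 59° + sin 25° = 2 sin(42°) cos(17°)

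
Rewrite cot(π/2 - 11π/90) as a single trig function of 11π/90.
cot(π/2 - 11π/90) = tan(11π/90)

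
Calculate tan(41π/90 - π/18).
tan(41π/90 - π/18) = (tan 41π/90 - tan π/18)/(1 + tan 41π/90 tan π/18) = 3.078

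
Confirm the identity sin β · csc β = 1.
LHS = sin β · (1/sin β) = 1 = RHS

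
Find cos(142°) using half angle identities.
cos(142°) = -√((1 + cos 284°)/2) = -0.788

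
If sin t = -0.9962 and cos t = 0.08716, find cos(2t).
cos(2t) = cos²t - sin²t = -0.9848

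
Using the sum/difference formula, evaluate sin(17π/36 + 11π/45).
sin(17π/36 + 11π/45) = sin 17π/36 cos 11π/45 + cos 17π/36 sin 11π/45 = 0.7771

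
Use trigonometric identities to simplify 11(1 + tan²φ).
11(1 + tan²φ) = 11(sec²φ) (using Pythagorean identity)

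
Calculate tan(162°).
tan(162°) = -0.3249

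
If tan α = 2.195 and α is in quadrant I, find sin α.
sin α = 0.91 (using tan²α + 1 = sec²α)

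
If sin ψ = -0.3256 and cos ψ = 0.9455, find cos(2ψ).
cos(2ψ) = cos²ψ - sin²ψ = 0.788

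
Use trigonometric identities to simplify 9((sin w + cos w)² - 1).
9((sin w + cos w)² - 1) = 9(sin(2w)) (using Pythagorean + double angle)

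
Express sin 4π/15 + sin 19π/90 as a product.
sin 4π/15 + sin 19π/90 = 2 sin(43π/180) cos(π/36)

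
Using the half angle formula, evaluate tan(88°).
tan(88°) = sin 176° / (1 + cos 176°) = 28.64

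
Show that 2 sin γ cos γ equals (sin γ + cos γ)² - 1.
RHS = sin²γ + 2 sin γ cos γ + cos²γ - 1 = (sin²γ + cos²γ) + 2 sin γ cos γ - 1 = 1 + 2 sin γ cos γ - 1 = 2 sin γ cos γ = LHS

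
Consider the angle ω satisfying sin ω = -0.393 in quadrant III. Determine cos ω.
cos ω = ±√(1 - sin²ω) = -0.9195 (negative in QIII)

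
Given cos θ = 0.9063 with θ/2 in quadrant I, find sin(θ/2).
sin(θ/2) = ±√((1 - cos θ)/2); positive since θ/2 ∈ QI, so sin(θ/2) = 0.2164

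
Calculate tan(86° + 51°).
tan(86° + 51°) = (tan 86° + tan 51°)/(1 - tan 86° tan 51°) = -0.9325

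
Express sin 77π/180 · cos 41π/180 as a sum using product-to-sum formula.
sin 77π/180 cos 41π/180 = (1/2)[sin(77π/180+41π/180) + sin(77π/180-41π/180)]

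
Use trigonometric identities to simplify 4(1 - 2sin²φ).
4(1 - 2sin²φ) = 4(cos(2φ)) (using Double angle)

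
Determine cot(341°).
cot(341°) = -2.904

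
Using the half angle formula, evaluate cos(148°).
cos(148°) = -√((1 + cos 296°)/2) = -0.848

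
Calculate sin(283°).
sin(283°) = -0.9744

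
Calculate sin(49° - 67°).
sin(49° - 67°) = sin 49° cos 67° - cos 49° sin 67° = -0.309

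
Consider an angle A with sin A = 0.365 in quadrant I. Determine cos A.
cos A = √(1 - sin²A) = 0.931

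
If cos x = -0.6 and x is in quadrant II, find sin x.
sin x = 0.8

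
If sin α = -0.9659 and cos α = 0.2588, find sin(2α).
sin(2α) = 2 sin α cos α = -0.4999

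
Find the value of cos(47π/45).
cos(47π/45) = -0.9903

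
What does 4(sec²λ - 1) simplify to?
4(sec²λ - 1) = 4(tan²λ) (using Pythagorean identity)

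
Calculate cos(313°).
cos(313°) = 0.682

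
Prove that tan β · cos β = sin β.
LHS = (sin β/cos β) · cos β = sin β = RHS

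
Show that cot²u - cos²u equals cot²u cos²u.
LHS = cos²u/sin²u - cos²u = cos²u(1/sin²u - 1) = cos²u · (1 - sin²u)/sin²u = cos²u · cos²u/sin²u = cos²u · cot²u = RHS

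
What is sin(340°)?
sin(340°) = -0.342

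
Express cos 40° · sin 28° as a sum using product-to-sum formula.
cos 40° sin 28° = (1/2)[sin(40°+28°) - sin(40°-28°)]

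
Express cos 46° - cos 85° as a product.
cos 46° - cos 85° = -2 sin(65.5°) sin(-19.5°)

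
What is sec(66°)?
sec(66°) = 2.459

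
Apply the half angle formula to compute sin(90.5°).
sin(90.5°) = √((1 - cos 181°)/2) = 1.0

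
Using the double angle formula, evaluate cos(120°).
cos(120°) = cos²60° - sin²60° = -1/2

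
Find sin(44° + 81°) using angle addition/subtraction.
sin(44° + 81°) = sin 44° cos 81° + cos 44° sin 81° = 0.8192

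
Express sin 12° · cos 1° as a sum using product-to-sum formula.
sin 12° cos 1° = (1/2)[sin(12°+1°) + sin(12°-1°)]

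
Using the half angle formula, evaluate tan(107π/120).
tan(107π/120) = sin 107π/60 / (1 + cos 107π/60) = -0.3541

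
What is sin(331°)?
sin(331°) = -0.4848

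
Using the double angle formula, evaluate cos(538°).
cos(538°) = 2cos²269° - 1 = -0.9994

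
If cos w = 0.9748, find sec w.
sec w = 1/cos w = 1.026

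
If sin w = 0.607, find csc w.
csc w = 1/sin w = 1.647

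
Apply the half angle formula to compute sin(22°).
sin(22°) = √((1 - cos 44°)/2) = 0.3746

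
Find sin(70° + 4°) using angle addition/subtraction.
sin(70° + 4°) = sin 70° cos 4° + cos 70° sin 4° = 0.9613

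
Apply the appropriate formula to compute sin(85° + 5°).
sin(85° + 5°) = sin 85° cos 5° + cos 85° sin 5° = 1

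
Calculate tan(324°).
tan(324°) = -0.7265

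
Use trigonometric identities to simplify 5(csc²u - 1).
5(csc²u - 1) = 5(cot²u) (using Pythagorean identity)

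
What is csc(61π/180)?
csc(61π/180) = 1.143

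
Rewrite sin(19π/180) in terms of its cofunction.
sin(19π/180) = cos(π/2 - 19π/180) = cos(71π/180)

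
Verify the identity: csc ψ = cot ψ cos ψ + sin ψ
RHS = cos²ψ/sin ψ + sin ψ = (cos²ψ + sin²ψ)/sin ψ = 1/sin ψ = csc ψ = LHS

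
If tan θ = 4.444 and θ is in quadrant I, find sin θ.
sin θ = 0.9756 (using tan²θ + 1 = sec²θ)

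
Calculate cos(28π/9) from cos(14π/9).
cos(28π/9) = cos²14π/9 - sin²14π/9 = -0.9397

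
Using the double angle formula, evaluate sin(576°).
sin(576°) = 2 sin 288° cos 288° = -0.5878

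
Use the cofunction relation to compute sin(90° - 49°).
sin(90° - 49°) = cos(49°) = 0.6561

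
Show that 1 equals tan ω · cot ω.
RHS = (sin ω/cos ω) · (cos ω/sin ω) = 1 = LHS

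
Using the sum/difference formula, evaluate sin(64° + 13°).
sin(64° + 13°) = sin 64° cos 13° + cos 64° sin 13° = 0.9744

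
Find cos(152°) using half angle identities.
cos(152°) = -√((1 + cos 304°)/2) = -0.8829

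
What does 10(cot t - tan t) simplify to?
10(cot t - tan t) = 10(2 cot(2t)) (using Double angle)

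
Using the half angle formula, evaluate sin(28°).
sin(28°) = √((1 - cos 56°)/2) = 0.4695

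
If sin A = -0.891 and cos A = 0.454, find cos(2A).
cos(2A) = cos²A - sin²A = -0.5878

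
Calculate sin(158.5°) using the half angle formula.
sin(158.5°) = √((1 - cos 317°)/2) = 0.3665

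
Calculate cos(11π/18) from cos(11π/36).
cos(11π/18) = cos²11π/36 - sin²11π/36 = -0.342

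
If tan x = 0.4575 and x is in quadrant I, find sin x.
sin x = 0.416 (using tan²x + 1 = sec²x)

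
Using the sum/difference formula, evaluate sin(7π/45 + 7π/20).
sin(7π/45 + 7π/20) = sin 7π/45 cos 7π/20 + cos 7π/45 sin 7π/20 = 0.9998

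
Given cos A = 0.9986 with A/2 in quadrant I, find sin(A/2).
sin(A/2) = ±√((1 - cos A)/2); positive since A/2 ∈ QI, so sin(A/2) = 0.02646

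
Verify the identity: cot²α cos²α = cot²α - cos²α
RHS = cos²α/sin²α - cos²α = cos²α(1/sin²α - 1) = cos²α · (1 - sin²α)/sin²α = cos²α · cos²α/sin²α = cos²α · cot²α = LHS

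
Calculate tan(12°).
tan(12°) = 0.2126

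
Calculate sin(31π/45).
sin(31π/45) = 0.829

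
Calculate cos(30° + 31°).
cos(30° + 31°) = cos 30° cos 31° - sin 30° sin 31° = 0.4848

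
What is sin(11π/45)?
sin(11π/45) = 0.6947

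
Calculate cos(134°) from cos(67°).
cos(134°) = cos²67° - sin²67° = -0.6947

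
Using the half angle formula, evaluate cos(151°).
cos(151°) = -√((1 + cos 302°)/2) = -0.8746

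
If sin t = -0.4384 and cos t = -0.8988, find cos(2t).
cos(2t) = cos²t - sin²t = 0.6156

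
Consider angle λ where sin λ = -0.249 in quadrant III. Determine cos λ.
cos λ = ±√(1 - sin²λ) = -0.9685 (negative in QIII)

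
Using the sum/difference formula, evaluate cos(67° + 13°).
cos(67° + 13°) = cos 67° cos 13° - sin 67° sin 13° = 0.1736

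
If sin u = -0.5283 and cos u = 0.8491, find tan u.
tan u = sin u / cos u = -0.6222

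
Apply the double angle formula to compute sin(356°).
sin(356°) = 2 sin 178° cos 178° = -0.06976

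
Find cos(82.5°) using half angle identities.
cos(82.5°) = √((1 + cos 165°)/2) = 0.1305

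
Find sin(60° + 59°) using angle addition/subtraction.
sin(60° + 59°) = sin 60° cos 59° + cos 60° sin 59° = 0.8746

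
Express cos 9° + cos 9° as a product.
cos 9° + cos 9° = 2 cos(9°) cos(0°)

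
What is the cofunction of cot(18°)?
cot(18°) = tan(90° - 18°) = tan(72°)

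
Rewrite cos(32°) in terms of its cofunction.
cos(32°) = sin(90° - 32°) = sin(58°)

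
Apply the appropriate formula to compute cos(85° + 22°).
cos(85° + 22°) = cos 85° cos 22° - sin 85° sin 22° = -0.2924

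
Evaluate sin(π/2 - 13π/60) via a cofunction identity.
sin(π/2 - 13π/60) = cos(13π/60) = 0.7771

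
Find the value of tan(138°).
tan(138°) = -0.9004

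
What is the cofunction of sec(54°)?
sec(54°) = csc(90° - 54°) = csc(36°)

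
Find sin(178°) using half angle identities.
sin(178°) = √((1 - cos 356°)/2) = 0.0349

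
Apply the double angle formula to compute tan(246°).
tan(246°) = 2 tan 123° / (1 - tan²123°) = 2.246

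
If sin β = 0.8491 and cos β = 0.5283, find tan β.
tan β = sin β / cos β = 1.607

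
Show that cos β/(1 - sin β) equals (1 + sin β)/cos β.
RHS = (1 + sin β)(1 - sin β) / (cos β(1 - sin β)) = (1 - sin²β) / (cos β(1 - sin β)) = cos²β / (cos β(1 - sin β)) = cos β/(1 - sin β) = LHS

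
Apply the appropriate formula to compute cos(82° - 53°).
cos(82° - 53°) = cos 82° cos 53° + sin 82° sin 53° = 0.8746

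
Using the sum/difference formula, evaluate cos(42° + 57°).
cos(42° + 57°) = cos 42° cos 57° - sin 42° sin 57° = -0.1564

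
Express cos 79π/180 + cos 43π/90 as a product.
cos 79π/180 + cos 43π/90 = 2 cos(11π/24) cos(-7π/360)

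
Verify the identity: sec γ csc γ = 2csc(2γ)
RHS = 2/sin(2γ) = 2/(2 sin γ cos γ) = 1/(sin γ cos γ) = (1/cos γ)(1/sin γ) = sec γ csc γ = LHS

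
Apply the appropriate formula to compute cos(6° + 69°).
cos(6° + 69°) = cos 6° cos 69° - sin 6° sin 69° = (√6-√2)/4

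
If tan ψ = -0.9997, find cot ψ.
cot ψ = 1/tan ψ = -1.0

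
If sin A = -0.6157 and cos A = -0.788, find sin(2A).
sin(2A) = 2 sin A cos A = 0.9703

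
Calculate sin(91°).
sin(91°) = 0.9998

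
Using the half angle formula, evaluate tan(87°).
tan(87°) = sin 174° / (1 + cos 174°) = 19.08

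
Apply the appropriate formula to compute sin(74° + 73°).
sin(74° + 73°) = sin 74° cos 73° + cos 74° sin 73° = 0.5446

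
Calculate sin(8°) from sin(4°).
sin(8°) = 2 sin 4° cos 4° = 0.1392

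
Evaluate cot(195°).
cot(195°) = 2+√3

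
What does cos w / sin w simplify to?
cos w / sin w = cot w (using Quotient identity)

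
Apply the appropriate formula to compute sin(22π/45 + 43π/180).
sin(22π/45 + 43π/180) = sin 22π/45 cos 43π/180 + cos 22π/45 sin 43π/180 = 0.7547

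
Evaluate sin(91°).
sin(91°) = 0.9998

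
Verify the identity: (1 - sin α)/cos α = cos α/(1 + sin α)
LHS = (1 - sin α)(1 + sin α) / (cos α(1 + sin α)) = (1 - sin²α) / (cos α(1 + sin α)) = cos²α / (cos α(1 + sin α)) = cos α/(1 + sin α) = RHS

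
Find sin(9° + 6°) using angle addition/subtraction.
sin(9° + 6°) = sin 9° cos 6° + cos 9° sin 6° = (√6-√2)/4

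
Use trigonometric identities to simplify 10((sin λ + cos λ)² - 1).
10((sin λ + cos λ)² - 1) = 10(sin(2λ)) (using Pythagorean + double angle)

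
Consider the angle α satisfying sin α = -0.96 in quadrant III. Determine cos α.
cos α = ±√(1 - sin²α) = -0.28 (negative in QIII)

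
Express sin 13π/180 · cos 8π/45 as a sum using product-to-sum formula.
sin 13π/180 cos 8π/45 = (1/2)[sin(13π/180+8π/45) + sin(13π/180-8π/45)]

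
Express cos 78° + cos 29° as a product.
cos 78° + cos 29° = 2 cos(53.5°) cos(24.5°)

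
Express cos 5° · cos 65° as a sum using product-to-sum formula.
cos 5° cos 65° = (1/2)[cos(5°-65°) + cos(5°+65°)]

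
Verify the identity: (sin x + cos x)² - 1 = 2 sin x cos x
LHS = sin²x + 2 sin x cos x + cos²x - 1 = (sin²x + cos²x) + 2 sin x cos x - 1 = 1 + 2 sin x cos x - 1 = 2 sin x cos x = RHS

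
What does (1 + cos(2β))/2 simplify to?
(1 + cos(2β))/2 = cos²β (using Power reduction)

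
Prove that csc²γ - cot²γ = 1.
LHS = 1/sin²γ - cos²γ/sin²γ = (1 - cos²γ)/sin²γ = sin²γ/sin²γ = 1 = RHS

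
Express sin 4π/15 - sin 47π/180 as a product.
sin 4π/15 - sin 47π/180 = 2 cos(19π/72) sin(π/360)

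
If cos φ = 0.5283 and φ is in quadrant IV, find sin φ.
sin φ = -0.8491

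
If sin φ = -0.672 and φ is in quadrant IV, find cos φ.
cos φ = 0.7406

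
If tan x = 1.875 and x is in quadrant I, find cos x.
cos x = 0.4706 (using tan²x + 1 = sec²x)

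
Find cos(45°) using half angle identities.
cos(45°) = √((1 + cos 90°)/2) = √2/2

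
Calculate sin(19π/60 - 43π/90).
sin(19π/60 - 43π/90) = sin 19π/60 cos 43π/90 - cos 19π/60 sin 43π/90 = -0.4848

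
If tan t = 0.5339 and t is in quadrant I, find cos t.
cos t = 0.8821 (using tan²t + 1 = sec²t)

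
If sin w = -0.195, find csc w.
csc w = 1/sin w = -5.128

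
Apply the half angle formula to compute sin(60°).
sin(60°) = √((1 - cos 120°)/2) = √3/2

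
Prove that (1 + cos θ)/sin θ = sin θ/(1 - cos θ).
RHS = sin θ(1 + cos θ) / ((1 - cos θ)(1 + cos θ)) = sin θ(1 + cos θ) / (1 - cos²θ) = sin θ(1 + cos θ) / sin²θ = (1 + cos θ)/sin θ = LHS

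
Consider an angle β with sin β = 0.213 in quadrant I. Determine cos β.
cos β = √(1 - sin²β) = 0.9771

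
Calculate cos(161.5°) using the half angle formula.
cos(161.5°) = -√((1 + cos 323°)/2) = -0.9483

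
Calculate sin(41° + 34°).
sin(41° + 34°) = sin 41° cos 34° + cos 41° sin 34° = (√6+√2)/4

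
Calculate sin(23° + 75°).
sin(23° + 75°) = sin 23° cos 75° + cos 23° sin 75° = 0.9903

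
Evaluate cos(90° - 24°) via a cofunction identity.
cos(90° - 24°) = sin(24°) = 0.4067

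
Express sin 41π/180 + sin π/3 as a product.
sin 41π/180 + sin π/3 = 2 sin(101π/360) cos(-19π/360)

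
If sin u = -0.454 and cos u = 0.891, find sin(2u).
sin(2u) = 2 sin u cos u = -0.809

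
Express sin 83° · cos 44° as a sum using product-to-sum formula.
sin 83° cos 44° = (1/2)[sin(83°+44°) + sin(83°-44°)]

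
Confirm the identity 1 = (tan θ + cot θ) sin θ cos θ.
RHS = (sin θ/cos θ + cos θ/sin θ) sin θ cos θ = ((sin²θ + cos²θ)/(sin θ cos θ)) · sin θ cos θ = sin²θ + cos²θ = 1 = LHS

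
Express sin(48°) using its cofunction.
sin(48°) = cos(90° - 48°) = cos(42°)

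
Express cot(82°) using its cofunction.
cot(82°) = tan(90° - 82°) = tan(8°)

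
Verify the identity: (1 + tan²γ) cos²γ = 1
LHS = sec²γ · cos²γ = (1/cos²γ) · cos²γ = 1 = RHS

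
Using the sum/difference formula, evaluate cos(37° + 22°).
cos(37° + 22°) = cos 37° cos 22° - sin 37° sin 22° = 0.515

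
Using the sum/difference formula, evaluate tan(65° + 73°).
tan(65° + 73°) = (tan 65° + tan 73°)/(1 - tan 65° tan 73°) = -0.9004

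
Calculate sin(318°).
sin(318°) = -0.6691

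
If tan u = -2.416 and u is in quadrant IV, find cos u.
cos u = 0.3824 (using tan²u + 1 = sec²u)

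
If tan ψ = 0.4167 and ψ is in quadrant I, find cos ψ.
cos ψ = 0.9231 (using tan²ψ + 1 = sec²ψ)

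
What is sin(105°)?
sin(105°) = (√6+√2)/4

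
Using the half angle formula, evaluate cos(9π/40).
cos(9π/40) = √((1 + cos 9π/20)/2) = 0.7604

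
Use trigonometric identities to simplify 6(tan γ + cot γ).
6(tan γ + cot γ) = 6(sec γ csc γ) (using Quotient identities)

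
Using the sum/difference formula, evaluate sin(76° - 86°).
sin(76° - 86°) = sin 76° cos 86° - cos 76° sin 86° = -0.1736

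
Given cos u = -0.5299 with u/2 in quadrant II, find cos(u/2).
cos(u/2) = ±√((1 + cos u)/2); negative since u/2 ∈ QII, so cos(u/2) = -0.4848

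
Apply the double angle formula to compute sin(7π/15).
sin(7π/15) = 2 sin 7π/30 cos 7π/30 = 0.9945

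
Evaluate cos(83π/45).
cos(83π/45) = 0.8829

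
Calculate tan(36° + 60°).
tan(36° + 60°) = (tan 36° + tan 60°)/(1 - tan 36° tan 60°) = -9.514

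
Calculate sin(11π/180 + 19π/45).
sin(11π/180 + 19π/45) = sin 11π/180 cos 19π/45 + cos 11π/180 sin 19π/45 = 0.9986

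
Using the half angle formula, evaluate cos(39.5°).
cos(39.5°) = √((1 + cos 79°)/2) = 0.7716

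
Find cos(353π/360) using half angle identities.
cos(353π/360) = -√((1 + cos 353π/180)/2) = -0.9981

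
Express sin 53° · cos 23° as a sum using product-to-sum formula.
sin 53° cos 23° = (1/2)[sin(53°+23°) + sin(53°-23°)]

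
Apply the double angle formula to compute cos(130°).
cos(130°) = cos²65° - sin²65° = -0.6428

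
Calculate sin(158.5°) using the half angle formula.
sin(158.5°) = √((1 - cos 317°)/2) = 0.3665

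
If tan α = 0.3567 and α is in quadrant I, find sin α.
sin α = 0.336 (using tan²α + 1 = sec²α)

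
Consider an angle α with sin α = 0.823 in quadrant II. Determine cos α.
cos α = ±√(1 - sin²α) = -0.568 (negative in QII)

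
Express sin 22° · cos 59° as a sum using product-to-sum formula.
sin 22° cos 59° = (1/2)[sin(22°+59°) + sin(22°-59°)]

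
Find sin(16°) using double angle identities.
sin(16°) = 2 sin 8° cos 8° = 0.2756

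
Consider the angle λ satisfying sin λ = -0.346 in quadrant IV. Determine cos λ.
cos λ = √(1 - sin²λ) = 0.9382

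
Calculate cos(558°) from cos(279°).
cos(558°) = 2cos²279° - 1 = -0.9511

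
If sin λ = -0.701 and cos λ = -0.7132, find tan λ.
tan λ = sin λ / cos λ = 0.9829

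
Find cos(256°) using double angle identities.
cos(256°) = cos²128° - sin²128° = -0.2419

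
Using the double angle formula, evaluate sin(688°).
sin(688°) = 2 sin 344° cos 344° = -0.5299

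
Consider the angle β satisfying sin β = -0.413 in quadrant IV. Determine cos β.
cos β = √(1 - sin²β) = 0.9107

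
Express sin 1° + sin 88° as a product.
sin 1° + sin 88° = 2 sin(44.5°) cos(-43.5°)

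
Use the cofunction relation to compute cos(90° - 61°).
cos(90° - 61°) = sin(61°) = 0.8746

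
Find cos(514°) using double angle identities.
cos(514°) = cos²257° - sin²257° = -0.8988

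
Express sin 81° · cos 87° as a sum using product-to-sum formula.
sin 81° cos 87° = (1/2)[sin(81°+87°) + sin(81°-87°)]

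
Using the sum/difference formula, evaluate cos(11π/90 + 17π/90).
cos(11π/90 + 17π/90) = cos 11π/90 cos 17π/90 - sin 11π/90 sin 17π/90 = 0.5592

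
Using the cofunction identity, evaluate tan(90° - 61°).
tan(90° - 61°) = cot(61°) = 0.5543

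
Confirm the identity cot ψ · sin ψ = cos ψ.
LHS = (cos ψ/sin ψ) · sin ψ = cos ψ = RHS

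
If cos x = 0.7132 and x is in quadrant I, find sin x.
sin x = 0.701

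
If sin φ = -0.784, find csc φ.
csc φ = 1/sin φ = -1.276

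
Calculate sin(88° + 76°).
sin(88° + 76°) = sin 88° cos 76° + cos 88° sin 76° = 0.2756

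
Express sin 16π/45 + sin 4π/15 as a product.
sin 16π/45 + sin 4π/15 = 2 sin(14π/45) cos(2π/45)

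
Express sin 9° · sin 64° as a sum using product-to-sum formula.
sin 9° sin 64° = (1/2)[cos(9°-64°) - cos(9°+64°)]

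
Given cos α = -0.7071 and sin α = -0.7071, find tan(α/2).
tan(α/2) = sin α / (1 + cos α) = -2.414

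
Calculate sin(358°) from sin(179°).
sin(358°) = 2 sin 179° cos 179° = -0.0349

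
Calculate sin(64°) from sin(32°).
sin(64°) = 2 sin 32° cos 32° = 0.8988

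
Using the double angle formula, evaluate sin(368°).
sin(368°) = 2 sin 184° cos 184° = 0.1392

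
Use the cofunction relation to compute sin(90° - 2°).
sin(90° - 2°) = cos(2°) = 0.9994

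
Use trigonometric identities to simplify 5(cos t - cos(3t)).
5(cos t - cos(3t)) = 5(2 sin(2t) sin t) (using Sum-to-product)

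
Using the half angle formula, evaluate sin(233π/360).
sin(233π/360) = √((1 - cos 233π/180)/2) = 0.8949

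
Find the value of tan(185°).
tan(185°) = 0.08749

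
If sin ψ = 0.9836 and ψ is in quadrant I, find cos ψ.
cos ψ = 0.1804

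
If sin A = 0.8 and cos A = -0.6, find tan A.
tan A = sin A / cos A = -1.333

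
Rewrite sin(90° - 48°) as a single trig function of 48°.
sin(90° - 48°) = cos(48°)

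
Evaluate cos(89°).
cos(89°) = 0.01745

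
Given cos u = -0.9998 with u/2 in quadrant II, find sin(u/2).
sin(u/2) = ±√((1 - cos u)/2); positive since u/2 ∈ QII, so sin(u/2) = 0.9999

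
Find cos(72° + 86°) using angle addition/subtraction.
cos(72° + 86°) = cos 72° cos 86° - sin 72° sin 86° = -0.9272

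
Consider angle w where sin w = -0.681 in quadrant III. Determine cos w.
cos w = ±√(1 - sin²w) = -0.7323 (negative in QIII)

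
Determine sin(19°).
sin(19°) = 0.3256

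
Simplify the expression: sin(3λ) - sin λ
sin(3λ) - sin λ = 2 cos(2λ) sin λ (using Sum-to-product)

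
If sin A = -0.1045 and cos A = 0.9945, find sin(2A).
sin(2A) = 2 sin A cos A = -0.2079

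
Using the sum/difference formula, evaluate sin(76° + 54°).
sin(76° + 54°) = sin 76° cos 54° + cos 76° sin 54° = 0.766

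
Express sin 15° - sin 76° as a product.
sin 15° - sin 76° = 2 cos(45.5°) sin(-30.5°)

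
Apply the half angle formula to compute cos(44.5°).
cos(44.5°) = √((1 + cos 89°)/2) = 0.7133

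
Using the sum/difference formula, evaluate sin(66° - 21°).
sin(66° - 21°) = sin 66° cos 21° - cos 66° sin 21° = √2/2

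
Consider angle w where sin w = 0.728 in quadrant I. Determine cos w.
cos w = √(1 - sin²w) = 0.6856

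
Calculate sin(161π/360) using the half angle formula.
sin(161π/360) = √((1 - cos 161π/180)/2) = 0.9863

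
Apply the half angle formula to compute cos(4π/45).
cos(4π/45) = √((1 + cos 8π/45)/2) = 0.9613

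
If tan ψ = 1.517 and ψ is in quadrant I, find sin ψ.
sin ψ = 0.8349 (using tan²ψ + 1 = sec²ψ)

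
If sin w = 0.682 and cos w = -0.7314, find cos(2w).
cos(2w) = cos²w - sin²w = 0.06982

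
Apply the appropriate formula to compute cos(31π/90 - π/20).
cos(31π/90 - π/20) = cos 31π/90 cos π/20 + sin 31π/90 sin π/20 = 0.6018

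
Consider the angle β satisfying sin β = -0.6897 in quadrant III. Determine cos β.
cos β = ±√(1 - sin²β) = -0.7241 (negative in QIII)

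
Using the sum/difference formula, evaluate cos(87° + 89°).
cos(87° + 89°) = cos 87° cos 89° - sin 87° sin 89° = -0.9976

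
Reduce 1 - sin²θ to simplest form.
1 - sin²θ = cos²θ (using Pythagorean identity)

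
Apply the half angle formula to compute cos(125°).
cos(125°) = -√((1 + cos 250°)/2) = -0.5736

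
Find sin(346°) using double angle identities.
sin(346°) = 2 sin 173° cos 173° = -0.2419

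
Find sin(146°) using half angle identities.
sin(146°) = √((1 - cos 292°)/2) = 0.5592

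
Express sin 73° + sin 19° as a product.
sin 73° + sin 19° = 2 sin(46°) cos(27°)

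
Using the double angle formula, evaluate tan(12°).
tan(12°) = 2 tan 6° / (1 - tan²6°) = 0.2126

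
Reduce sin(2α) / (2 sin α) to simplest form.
sin(2α) / (2 sin α) = cos α (using Double angle)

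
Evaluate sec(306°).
sec(306°) = 1.701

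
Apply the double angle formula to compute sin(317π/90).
sin(317π/90) = 2 sin 317π/180 cos 317π/180 = -0.9976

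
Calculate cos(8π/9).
cos(8π/9) = -0.9397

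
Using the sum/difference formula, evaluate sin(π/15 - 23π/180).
sin(π/15 - 23π/180) = sin π/15 cos 23π/180 - cos π/15 sin 23π/180 = -0.1908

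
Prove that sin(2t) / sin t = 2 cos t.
LHS = 2 sin t cos t / sin t = 2 cos t = RHS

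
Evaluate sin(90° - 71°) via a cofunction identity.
sin(90° - 71°) = cos(71°) = 0.3256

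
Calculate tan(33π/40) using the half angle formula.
tan(33π/40) = sin 33π/20 / (1 + cos 33π/20) = -0.6128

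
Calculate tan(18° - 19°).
tan(18° - 19°) = (tan 18° - tan 19°)/(1 + tan 18° tan 19°) = -0.01746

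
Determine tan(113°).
tan(113°) = -2.356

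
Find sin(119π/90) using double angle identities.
sin(119π/90) = 2 sin 119π/180 cos 119π/180 = -0.848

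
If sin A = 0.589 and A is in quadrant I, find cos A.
cos A = 0.8081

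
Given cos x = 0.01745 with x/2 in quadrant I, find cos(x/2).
cos(x/2) = ±√((1 + cos x)/2); positive since x/2 ∈ QI, so cos(x/2) = 0.7132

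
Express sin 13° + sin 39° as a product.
sin 13° + sin 39° = 2 sin(26°) cos(-13°)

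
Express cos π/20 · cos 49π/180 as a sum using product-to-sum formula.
cos π/20 cos 49π/180 = (1/2)[cos(π/20-49π/180) + cos(π/20+49π/180)]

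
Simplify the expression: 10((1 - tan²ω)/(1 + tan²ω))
10((1 - tan²ω)/(1 + tan²ω)) = 10(cos(2ω)) (using Double angle)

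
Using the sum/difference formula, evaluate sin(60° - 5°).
sin(60° - 5°) = sin 60° cos 5° - cos 60° sin 5° = 0.8192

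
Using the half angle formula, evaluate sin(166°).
sin(166°) = √((1 - cos 332°)/2) = 0.2419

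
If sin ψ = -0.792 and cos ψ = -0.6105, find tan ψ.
tan ψ = sin ψ / cos ψ = 1.297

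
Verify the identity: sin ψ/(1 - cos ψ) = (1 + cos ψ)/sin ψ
LHS = sin ψ(1 + cos ψ) / ((1 - cos ψ)(1 + cos ψ)) = sin ψ(1 + cos ψ) / (1 - cos²ψ) = sin ψ(1 + cos ψ) / sin²ψ = (1 + cos ψ)/sin ψ = RHS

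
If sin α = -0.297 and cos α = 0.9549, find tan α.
tan α = sin α / cos α = -0.311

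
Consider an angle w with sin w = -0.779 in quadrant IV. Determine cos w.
cos w = √(1 - sin²w) = 0.627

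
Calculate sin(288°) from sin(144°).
sin(288°) = 2 sin 144° cos 144° = -0.9511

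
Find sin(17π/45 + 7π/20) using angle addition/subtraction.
sin(17π/45 + 7π/20) = sin 17π/45 cos 7π/20 + cos 17π/45 sin 7π/20 = 0.7547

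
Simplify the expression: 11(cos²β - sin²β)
11(cos²β - sin²β) = 11(cos(2β)) (using Double angle)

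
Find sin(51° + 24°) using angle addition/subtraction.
sin(51° + 24°) = sin 51° cos 24° + cos 51° sin 24° = (√6+√2)/4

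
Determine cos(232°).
cos(232°) = -0.6157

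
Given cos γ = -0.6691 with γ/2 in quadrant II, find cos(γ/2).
cos(γ/2) = ±√((1 + cos γ)/2); negative since γ/2 ∈ QII, so cos(γ/2) = -0.4068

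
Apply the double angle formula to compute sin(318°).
sin(318°) = 2 sin 159° cos 159° = -0.6691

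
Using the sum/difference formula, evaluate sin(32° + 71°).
sin(32° + 71°) = sin 32° cos 71° + cos 32° sin 71° = 0.9744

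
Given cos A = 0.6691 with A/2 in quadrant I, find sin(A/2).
sin(A/2) = ±√((1 - cos A)/2); positive since A/2 ∈ QI, so sin(A/2) = 0.4068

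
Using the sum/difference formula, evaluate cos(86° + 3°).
cos(86° + 3°) = cos 86° cos 3° - sin 86° sin 3° = 0.01745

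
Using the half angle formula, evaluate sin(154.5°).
sin(154.5°) = √((1 - cos 309°)/2) = 0.4305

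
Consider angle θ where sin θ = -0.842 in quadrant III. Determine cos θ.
cos θ = ±√(1 - sin²θ) = -0.5395 (negative in QIII)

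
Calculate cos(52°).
cos(52°) = 0.6157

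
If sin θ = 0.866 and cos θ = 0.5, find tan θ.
tan θ = sin θ / cos θ = 1.732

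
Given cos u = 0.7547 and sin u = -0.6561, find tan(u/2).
tan(u/2) = sin u / (1 + cos u) = -0.3739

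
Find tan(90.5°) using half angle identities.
tan(90.5°) = sin 181° / (1 + cos 181°) = -114.6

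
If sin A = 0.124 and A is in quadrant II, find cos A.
cos A = -0.9923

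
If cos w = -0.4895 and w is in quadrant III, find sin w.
sin w = -0.872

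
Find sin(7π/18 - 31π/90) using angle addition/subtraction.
sin(7π/18 - 31π/90) = sin 7π/18 cos 31π/90 - cos 7π/18 sin 31π/90 = 0.1392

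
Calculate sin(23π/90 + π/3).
sin(23π/90 + π/3) = sin 23π/90 cos π/3 + cos 23π/90 sin π/3 = 0.9613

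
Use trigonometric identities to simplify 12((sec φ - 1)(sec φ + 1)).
12((sec φ - 1)(sec φ + 1)) = 12(tan²φ) (using Diff. of squares)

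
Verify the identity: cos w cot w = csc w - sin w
RHS = 1/sin w - sin w = (1 - sin²w)/sin w = cos²w/sin w = cos w · (cos w/sin w) = cos w cot w = LHS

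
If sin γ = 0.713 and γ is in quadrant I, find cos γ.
cos γ = 0.7012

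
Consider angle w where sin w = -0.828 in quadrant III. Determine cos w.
cos w = ±√(1 - sin²w) = -0.5607 (negative in QIII)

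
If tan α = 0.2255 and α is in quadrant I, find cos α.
cos α = 0.9755 (using tan²α + 1 = sec²α)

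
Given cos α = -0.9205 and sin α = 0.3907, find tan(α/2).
tan(α/2) = sin α / (1 + cos α) = 4.914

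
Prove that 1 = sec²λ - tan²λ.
RHS = 1/cos²λ - sin²λ/cos²λ = (1 - sin²λ)/cos²λ = cos²λ/cos²λ = 1 = LHS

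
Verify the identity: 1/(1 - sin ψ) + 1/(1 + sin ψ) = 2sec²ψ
LHS = [(1 + sin ψ) + (1 - sin ψ)] / [(1 - sin ψ)(1 + sin ψ)] = 2/(1 - sin²ψ) = 2/cos²ψ = 2sec²ψ = RHS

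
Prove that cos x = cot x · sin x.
RHS = (cos x/sin x) · sin x = cos x = LHS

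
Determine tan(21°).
tan(21°) = 0.3839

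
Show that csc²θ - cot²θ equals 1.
LHS = 1/sin²θ - cos²θ/sin²θ = (1 - cos²θ)/sin²θ = sin²θ/sin²θ = 1 = RHS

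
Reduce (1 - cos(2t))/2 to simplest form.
(1 - cos(2t))/2 = sin²t (using Power reduction)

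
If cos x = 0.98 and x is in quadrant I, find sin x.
sin x = 0.199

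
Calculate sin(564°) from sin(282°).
sin(564°) = 2 sin 282° cos 282° = -0.4067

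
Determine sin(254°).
sin(254°) = -0.9613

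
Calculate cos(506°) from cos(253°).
cos(506°) = cos²253° - sin²253° = -0.829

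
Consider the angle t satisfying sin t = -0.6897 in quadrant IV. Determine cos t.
cos t = √(1 - sin²t) = 0.7241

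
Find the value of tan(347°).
tan(347°) = -0.2309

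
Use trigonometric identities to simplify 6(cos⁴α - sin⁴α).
6(cos⁴α - sin⁴α) = 6(cos(2α)) (using Factoring + double angle)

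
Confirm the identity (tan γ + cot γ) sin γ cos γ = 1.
LHS = (sin γ/cos γ + cos γ/sin γ) sin γ cos γ = ((sin²γ + cos²γ)/(sin γ cos γ)) · sin γ cos γ = sin²γ + cos²γ = 1 = RHS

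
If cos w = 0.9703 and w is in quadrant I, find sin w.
sin w = 0.2419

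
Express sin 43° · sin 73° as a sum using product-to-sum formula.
sin 43° sin 73° = (1/2)[cos(43°-73°) - cos(43°+73°)]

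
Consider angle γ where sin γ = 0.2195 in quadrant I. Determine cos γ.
cos γ = √(1 - sin²γ) = 0.9756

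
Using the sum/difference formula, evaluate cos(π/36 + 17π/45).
cos(π/36 + 17π/45) = cos π/36 cos 17π/45 - sin π/36 sin 17π/45 = 0.2924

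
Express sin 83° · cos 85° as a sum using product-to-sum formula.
sin 83° cos 85° = (1/2)[sin(83°+85°) + sin(83°-85°)]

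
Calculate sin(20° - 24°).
sin(20° - 24°) = sin 20° cos 24° - cos 20° sin 24° = -0.06976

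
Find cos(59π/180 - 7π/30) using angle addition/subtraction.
cos(59π/180 - 7π/30) = cos 59π/180 cos 7π/30 + sin 59π/180 sin 7π/30 = 0.9563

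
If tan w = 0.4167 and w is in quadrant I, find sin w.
sin w = 0.3846 (using tan²w + 1 = sec²w)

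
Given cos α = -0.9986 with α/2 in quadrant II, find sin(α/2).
sin(α/2) = ±√((1 - cos α)/2); positive since α/2 ∈ QII, so sin(α/2) = 0.9996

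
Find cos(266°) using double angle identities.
cos(266°) = cos²133° - sin²133° = -0.06976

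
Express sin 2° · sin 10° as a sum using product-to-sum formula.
sin 2° sin 10° = (1/2)[cos(2°-10°) - cos(2°+10°)]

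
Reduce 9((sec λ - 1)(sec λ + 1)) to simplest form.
9((sec λ - 1)(sec λ + 1)) = 9(tan²λ) (using Diff. of squares)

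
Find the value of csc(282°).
csc(282°) = -1.022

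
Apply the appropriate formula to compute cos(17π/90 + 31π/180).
cos(17π/90 + 31π/180) = cos 17π/90 cos 31π/180 - sin 17π/90 sin 31π/180 = 0.4226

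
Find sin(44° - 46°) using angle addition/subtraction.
sin(44° - 46°) = sin 44° cos 46° - cos 44° sin 46° = -0.0349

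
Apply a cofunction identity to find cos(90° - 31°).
cos(90° - 31°) = sin(31°) = 0.515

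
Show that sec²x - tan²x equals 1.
LHS = 1/cos²x - sin²x/cos²x = (1 - sin²x)/cos²x = cos²x/cos²x = 1 = RHS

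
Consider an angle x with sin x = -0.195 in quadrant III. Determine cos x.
cos x = ±√(1 - sin²x) = -0.9808 (negative in QIII)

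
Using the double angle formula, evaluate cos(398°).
cos(398°) = cos²199° - sin²199° = 0.788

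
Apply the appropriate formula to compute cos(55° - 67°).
cos(55° - 67°) = cos 55° cos 67° + sin 55° sin 67° = 0.9781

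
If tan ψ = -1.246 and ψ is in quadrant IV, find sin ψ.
sin ψ = -0.7799 (using tan²ψ + 1 = sec²ψ)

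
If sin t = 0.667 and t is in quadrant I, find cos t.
cos t = 0.7451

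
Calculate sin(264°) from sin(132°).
sin(264°) = 2 sin 132° cos 132° = -0.9945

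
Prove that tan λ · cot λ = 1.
LHS = (sin λ/cos λ) · (cos λ/sin λ) = 1 = RHS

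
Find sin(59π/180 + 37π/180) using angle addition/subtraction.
sin(59π/180 + 37π/180) = sin 59π/180 cos 37π/180 + cos 59π/180 sin 37π/180 = 0.9945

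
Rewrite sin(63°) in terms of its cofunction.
sin(63°) = cos(90° - 63°) = cos(27°)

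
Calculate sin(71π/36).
sin(71π/36) = -0.08716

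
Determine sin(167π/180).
sin(167π/180) = 0.225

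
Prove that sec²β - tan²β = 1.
LHS = 1/cos²β - sin²β/cos²β = (1 - sin²β)/cos²β = cos²β/cos²β = 1 = RHS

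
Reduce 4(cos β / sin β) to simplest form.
4(cos β / sin β) = 4(cot β) (using Quotient identity)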